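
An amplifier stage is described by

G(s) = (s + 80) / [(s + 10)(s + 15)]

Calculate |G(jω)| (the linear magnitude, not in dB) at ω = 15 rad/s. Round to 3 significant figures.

At s = jω = j15:
zero (s+80): 80 + j15 → |·| = √(80²+15²) = √6625 ≈ 81.394, ∠ = arctan(15/80) ≈ 10.62°
pole (s+10): 10 + j15 → |·| = √(10²+15²) = √325 ≈ 18.028, ∠ = arctan(15/10) ≈ 56.31°
pole (s+15): 15 + j15 → |·| = √(15²+15²) = √450 ≈ 21.213, ∠ = arctan(15/15) ≈ 45.00°
|G| = 1 · 81.394 / 382.43 ≈ 0.21283

0.213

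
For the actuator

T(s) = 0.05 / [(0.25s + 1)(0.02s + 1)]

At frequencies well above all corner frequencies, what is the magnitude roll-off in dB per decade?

-40 dB/decade

Each pole contributes −20 dB/decade at high frequency; each zero contributes +20 dB/decade.
Net: 0 zero(s) − 2 pole(s) → -40 dB/decade.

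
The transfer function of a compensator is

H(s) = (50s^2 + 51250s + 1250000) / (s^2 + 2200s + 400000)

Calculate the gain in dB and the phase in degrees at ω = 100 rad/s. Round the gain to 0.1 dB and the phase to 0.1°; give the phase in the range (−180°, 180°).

Substitute s = j100:
Numerator: 50(j100)^2 + 51250(j100) + 1250000 = 750000 + j5125000
Denominator: (j100)^2 + 2200(j100) + 400000 = 390000 + j220000
|N| = √(750000² + 5125000²) ≈ 5.1796e+06, ∠N ≈ 81.67°
|D| = √(390000² + 220000²) ≈ 4.4777e+05, ∠D ≈ 29.43°
|H| = 5.1796e+06 / 4.4777e+05 ≈ 11.568
Gain = 20 log₁₀(11.568) ≈ 21.27 dB
∠H = 81.67° − 29.43° = 52.24°

21.3 dB, 52.2°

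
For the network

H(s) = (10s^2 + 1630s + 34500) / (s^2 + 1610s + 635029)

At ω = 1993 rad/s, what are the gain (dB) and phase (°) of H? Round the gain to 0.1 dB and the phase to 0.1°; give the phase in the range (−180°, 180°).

18.7 dB, 39.2°

Substitute s = j1993:
Numerator: 10(j1993)^2 + 1630(j1993) + 34500 = -39685990 + j3248590
Denominator: (j1993)^2 + 1610(j1993) + 635029 = -3337020 + j3208730
|N| = √(39685990² + 3248590²) ≈ 3.9819e+07, ∠N ≈ 175.32°
|D| = √(3337020² + 3208730²) ≈ 4.6294e+06, ∠D ≈ 136.12°
|H| = 3.9819e+07 / 4.6294e+06 ≈ 8.6013
Gain = 20 log₁₀(8.6013) ≈ 18.69 dB
∠H = 175.32° − 136.12° = 39.20°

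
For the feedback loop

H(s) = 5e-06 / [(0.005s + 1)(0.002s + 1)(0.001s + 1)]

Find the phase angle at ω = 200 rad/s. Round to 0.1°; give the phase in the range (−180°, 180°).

-78.1°

At ω = 200 rad/s:
pole (1 + j200·0.005) = 1 + j1 → |·| ≈ 1.4142, ∠ ≈ 45.00°
pole (1 + j200·0.002) = 1 + j0.4 → |·| ≈ 1.077, ∠ ≈ 21.80°
pole (1 + j200·0.001) = 1 + j0.2 → |·| ≈ 1.0198, ∠ ≈ 11.31°
∠H = (0°) − (45.00° + 21.80° + 11.31°) = -78.11°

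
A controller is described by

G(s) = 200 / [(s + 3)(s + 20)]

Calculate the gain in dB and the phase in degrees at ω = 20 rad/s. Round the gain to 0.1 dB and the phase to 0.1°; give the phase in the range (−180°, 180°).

-9.1 dB, -126.5°

At s = jω = j20:
pole (s+3): 3 + j20 → |·| = √(3²+20²) = √409 ≈ 20.224, ∠ = arctan(20/3) ≈ 81.47°
pole (s+20): 20 + j20 → |·| = √(20²+20²) = √800 ≈ 28.284, ∠ = arctan(20/20) ≈ 45.00°
|G| = 200 / 572.02 ≈ 0.34964
Gain = 20 log₁₀(0.34964) ≈ -9.13 dB
∠G = 0.00° − 126.47° = -126.47°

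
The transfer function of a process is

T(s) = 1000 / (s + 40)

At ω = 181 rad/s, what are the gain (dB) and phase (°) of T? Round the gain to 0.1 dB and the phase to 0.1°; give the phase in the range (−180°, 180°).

14.6 dB, -77.5°

Substitute s = j181:
Numerator: 1000 = 1000 + j0
Denominator: (j181) + 40 = 40 + j181
|N| = √(1000² + 0²) ≈ 1000, ∠N ≈ 0.00°
|D| = √(40² + 181²) ≈ 185.37, ∠D ≈ 77.54°
|T| = 1000 / 185.37 ≈ 5.3946
Gain = 20 log₁₀(5.3946) ≈ 14.64 dB
∠T = 0.00° − 77.54° = -77.54°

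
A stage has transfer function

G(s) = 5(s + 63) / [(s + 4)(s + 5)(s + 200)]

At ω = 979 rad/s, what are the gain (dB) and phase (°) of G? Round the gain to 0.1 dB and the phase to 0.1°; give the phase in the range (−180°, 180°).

At s = jω = j979:
zero (s+63): 63 + j979 → |·| = √(63²+979²) = √962410 ≈ 981.02, ∠ = arctan(979/63) ≈ 86.32°
pole (s+4): 4 + j979 → |·| = √(4²+979²) = √958457 ≈ 979.01, ∠ = arctan(979/4) ≈ 89.77°
pole (s+5): 5 + j979 → |·| = √(5²+979²) = √958466 ≈ 979.01, ∠ = arctan(979/5) ≈ 89.71°
pole (s+200): 200 + j979 → |·| = √(200²+979²) = √998441 ≈ 999.22, ∠ = arctan(979/200) ≈ 78.45°
|G| = 5 · 981.02 / 9.5771e+08 ≈ 5.1217e-06
Gain = 20 log₁₀(5.1217e-06) ≈ -105.81 dB
∠G = 86.32° − 257.93° = -171.61°

-105.8 dB, -171.6°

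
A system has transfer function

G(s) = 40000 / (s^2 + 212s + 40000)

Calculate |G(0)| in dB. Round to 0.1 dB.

G(0) = 40000 / 40000 = 1
20 log₁₀(1) ≈ 0.00 dB

0.0 dB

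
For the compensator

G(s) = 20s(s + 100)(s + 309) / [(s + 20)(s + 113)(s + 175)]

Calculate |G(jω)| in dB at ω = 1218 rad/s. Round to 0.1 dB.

At s = jω = j1218:
zero (s+100): 100 + j1218 → |·| = √(100²+1218²) = √1493524 ≈ 1222.1, ∠ = arctan(1218/100) ≈ 85.31°
zero (s+309): 309 + j1218 → |·| = √(309²+1218²) = √1579005 ≈ 1256.6, ∠ = arctan(1218/309) ≈ 75.76°
zero at origin: s = j1218 → |·| = 1218, ∠ = 90.00°
pole (s+20): 20 + j1218 → |·| = √(20²+1218²) = √1483924 ≈ 1218.2, ∠ = arctan(1218/20) ≈ 89.06°
pole (s+113): 113 + j1218 → |·| = √(113²+1218²) = √1496293 ≈ 1223.2, ∠ = arctan(1218/113) ≈ 84.70°
pole (s+175): 175 + j1218 → |·| = √(175²+1218²) = √1514149 ≈ 1230.5, ∠ = arctan(1218/175) ≈ 81.82°
|G| = 20 · 1.8705e+09 / 1.8336e+09 ≈ 20.402
Gain = 20 log₁₀(20.402) ≈ 26.19 dB

26.2 dB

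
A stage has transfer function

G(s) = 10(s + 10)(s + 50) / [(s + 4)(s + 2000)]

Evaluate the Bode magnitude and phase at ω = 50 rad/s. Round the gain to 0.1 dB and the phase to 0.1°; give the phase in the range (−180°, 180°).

At s = jω = j50:
zero (s+10): 10 + j50 → |·| = √(10²+50²) = √2600 ≈ 50.99, ∠ = arctan(50/10) ≈ 78.69°
zero (s+50): 50 + j50 → |·| = √(50²+50²) = √5000 ≈ 70.711, ∠ = arctan(50/50) ≈ 45.00°
pole (s+4): 4 + j50 → |·| = √(4²+50²) = √2516 ≈ 50.16, ∠ = arctan(50/4) ≈ 85.43°
pole (s+2000): 2000 + j50 → |·| = √(2000²+50²) = √4002500 ≈ 2000.6, ∠ = arctan(50/2000) ≈ 1.43°
|G| = 10 · 3605.6 / 1.0035e+05 ≈ 0.3593
Gain = 20 log₁₀(0.3593) ≈ -8.89 dB
∠G = 123.69° − 86.86° = 36.83°

-8.9 dB, 36.8°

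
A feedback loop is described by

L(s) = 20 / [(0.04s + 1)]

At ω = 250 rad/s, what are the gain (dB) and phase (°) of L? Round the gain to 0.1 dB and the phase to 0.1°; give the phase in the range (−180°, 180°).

6.0 dB, -84.3°

At ω = 250 rad/s:
pole (1 + j250·0.04) = 1 + j10 → |·| ≈ 10.05, ∠ ≈ 84.29°
|L| = 20 · 1 / (10.05) ≈ 1.99
Gain = 20 log₁₀(1.99) ≈ 5.98 dB
∠L = (0°) − (84.29°) = -84.29°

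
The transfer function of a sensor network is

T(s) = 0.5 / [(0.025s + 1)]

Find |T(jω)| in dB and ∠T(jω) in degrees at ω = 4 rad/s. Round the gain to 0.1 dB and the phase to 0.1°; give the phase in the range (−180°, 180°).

At ω = 4 rad/s:
pole (1 + j4·0.025) = 1 + j0.1 → |·| ≈ 1.005, ∠ ≈ 5.71°
|T| = 0.5 · 1 / (1.005) ≈ 0.49751
Gain = 20 log₁₀(0.49751) ≈ -6.06 dB
∠T = (0°) − (5.71°) = -5.71°

-6.1 dB, -5.7°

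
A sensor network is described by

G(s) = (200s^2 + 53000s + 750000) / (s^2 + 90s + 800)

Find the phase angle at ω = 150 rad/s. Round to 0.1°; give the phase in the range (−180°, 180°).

Substitute s = j150:
Numerator: 200(j150)^2 + 53000(j150) + 750000 = -3750000 + j7950000
Denominator: (j150)^2 + 90(j150) + 800 = -21700 + j13500
|N| = √(3750000² + 7950000²) ≈ 8.7901e+06, ∠N ≈ 115.25°
|D| = √(21700² + 13500²) ≈ 25557, ∠D ≈ 148.11°
∠G = 115.25° − 148.11° = -32.86°

-32.9°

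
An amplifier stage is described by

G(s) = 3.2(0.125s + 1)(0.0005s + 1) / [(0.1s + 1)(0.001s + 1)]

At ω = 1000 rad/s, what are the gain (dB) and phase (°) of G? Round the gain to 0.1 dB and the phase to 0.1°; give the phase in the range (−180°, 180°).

At ω = 1000 rad/s:
zero (1 + j1000·0.125) = 1 + j125 → |·| ≈ 125, ∠ ≈ 89.54°
zero (1 + j1000·0.0005) = 1 + j0.5 → |·| ≈ 1.118, ∠ ≈ 26.57°
pole (1 + j1000·0.1) = 1 + j100 → |·| ≈ 100, ∠ ≈ 89.43°
pole (1 + j1000·0.001) = 1 + j1 → |·| ≈ 1.4142, ∠ ≈ 45.00°
|G| = 3.2 · 125 · 1.118 / (100 · 1.4142) ≈ 3.1622
Gain = 20 log₁₀(3.1622) ≈ 10.00 dB
∠G = (89.54° + 26.57°) − (89.43° + 45.00°) = -18.32°

10.0 dB, -18.3°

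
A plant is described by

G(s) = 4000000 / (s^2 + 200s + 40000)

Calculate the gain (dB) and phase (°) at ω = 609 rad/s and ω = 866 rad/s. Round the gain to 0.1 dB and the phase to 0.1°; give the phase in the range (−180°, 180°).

ω = 609: 21.1 dB, -159.8°; ω = 866: 14.8 dB, -166.3°

At s = jω = j609:
quadratic: (j609)² + 200·j609 + 40000 = -330881 + j121800 → |·| ≈ 3.5259e+05, ∠ ≈ 159.79°
|G| = 4000000 / 3.5259e+05 ≈ 11.345
Gain = 20 log₁₀(11.345) ≈ 21.10 dB
∠G = 0.00° − 159.79° = -159.79°

At s = jω = j866:
quadratic: (j866)² + 200·j866 + 40000 = -709956 + j173200 → |·| ≈ 7.3078e+05, ∠ ≈ 166.29°
|G| = 4000000 / 7.3078e+05 ≈ 5.4736
Gain = 20 log₁₀(5.4736) ≈ 14.77 dB
∠G = 0.00° − 166.29° = -166.29°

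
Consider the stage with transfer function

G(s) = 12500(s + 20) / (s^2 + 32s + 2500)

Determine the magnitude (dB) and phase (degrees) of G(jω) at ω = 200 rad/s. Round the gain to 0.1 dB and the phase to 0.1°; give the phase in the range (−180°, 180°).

36.4 dB, -86.0°

At s = jω = j200:
zero (s+20): 20 + j200 → |·| = √(20²+200²) = √40400 ≈ 201, ∠ = arctan(200/20) ≈ 84.29°
quadratic: (j200)² + 32·j200 + 2500 = -37500 + j6400 → |·| ≈ 38042, ∠ ≈ 170.31°
|G| = 12500 · 201 / 38042 ≈ 66.045
Gain = 20 log₁₀(66.045) ≈ 36.40 dB
∠G = 84.29° − 170.31° = -86.02°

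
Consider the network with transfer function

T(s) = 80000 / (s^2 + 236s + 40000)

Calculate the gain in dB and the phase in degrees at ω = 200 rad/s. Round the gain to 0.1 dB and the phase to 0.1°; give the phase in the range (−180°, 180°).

4.6 dB, -90.0°

At s = jω = j200:
quadratic: (j200)² + 236·j200 + 40000 = 0 + j47200 → |·| ≈ 47200, ∠ ≈ 90.00°
|T| = 80000 / 47200 ≈ 1.6949
Gain = 20 log₁₀(1.6949) ≈ 4.58 dB
∠T = 0.00° − 90.00° = -90.00°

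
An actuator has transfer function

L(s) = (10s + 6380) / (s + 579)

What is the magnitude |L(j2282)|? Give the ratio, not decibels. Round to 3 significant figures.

10.1

Substitute s = j2282:
Numerator: 10(j2282) + 6380 = 6380 + j22820
Denominator: (j2282) + 579 = 579 + j2282
|N| = √(6380² + 22820²) ≈ 23695, ∠N ≈ 74.38°
|D| = √(579² + 2282²) ≈ 2354.3, ∠D ≈ 75.76°
|L| = 23695 / 2354.3 ≈ 10.065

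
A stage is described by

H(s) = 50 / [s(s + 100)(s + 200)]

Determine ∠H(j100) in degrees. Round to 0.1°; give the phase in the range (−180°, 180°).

At s = jω = j100:
pole (s+100): 100 + j100 → |·| = √(100²+100²) = √20000 ≈ 141.42, ∠ = arctan(100/100) ≈ 45.00°
pole (s+200): 200 + j100 → |·| = √(200²+100²) = √50000 ≈ 223.61, ∠ = arctan(100/200) ≈ 26.57°
pole at origin: |s| = 100, ∠ = 90.00° (in denominator)
∠H = 0.00° − 161.57° = -161.57°

-161.6°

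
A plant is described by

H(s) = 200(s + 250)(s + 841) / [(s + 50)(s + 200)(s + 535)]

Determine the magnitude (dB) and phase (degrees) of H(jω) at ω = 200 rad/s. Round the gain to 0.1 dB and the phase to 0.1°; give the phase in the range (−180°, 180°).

4.4 dB, -89.4°

At s = jω = j200:
zero (s+250): 250 + j200 → |·| = √(250²+200²) = √102500 ≈ 320.16, ∠ = arctan(200/250) ≈ 38.66°
zero (s+841): 841 + j200 → |·| = √(841²+200²) = √747281 ≈ 864.45, ∠ = arctan(200/841) ≈ 13.38°
pole (s+50): 50 + j200 → |·| = √(50²+200²) = √42500 ≈ 206.16, ∠ = arctan(200/50) ≈ 75.96°
pole (s+200): 200 + j200 → |·| = √(200²+200²) = √80000 ≈ 282.84, ∠ = arctan(200/200) ≈ 45.00°
pole (s+535): 535 + j200 → |·| = √(535²+200²) = √326225 ≈ 571.16, ∠ = arctan(200/535) ≈ 20.50°
|H| = 200 · 2.7676e+05 / 3.3305e+07 ≈ 1.662
Gain = 20 log₁₀(1.662) ≈ 4.41 dB
∠H = 52.04° − 141.46° = -89.42°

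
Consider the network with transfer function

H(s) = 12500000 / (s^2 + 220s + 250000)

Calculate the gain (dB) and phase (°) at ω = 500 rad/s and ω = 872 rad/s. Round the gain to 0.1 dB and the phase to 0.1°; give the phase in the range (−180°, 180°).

At s = jω = j500:
quadratic: (j500)² + 220·j500 + 250000 = 0 + j110000 → |·| ≈ 1.1e+05, ∠ ≈ 90.00°
|H| = 12500000 / 1.1e+05 ≈ 113.64
Gain = 20 log₁₀(113.64) ≈ 41.11 dB
∠H = 0.00° − 90.00° = -90.00°

At s = jω = j872:
quadratic: (j872)² + 220·j872 + 250000 = -510384 + j191840 → |·| ≈ 5.4525e+05, ∠ ≈ 159.40°
|H| = 12500000 / 5.4525e+05 ≈ 22.925
Gain = 20 log₁₀(22.925) ≈ 27.21 dB
∠H = 0.00° − 159.40° = -159.40°

ω = 500: 41.1 dB, -90.0°; ω = 872: 27.2 dB, -159.4°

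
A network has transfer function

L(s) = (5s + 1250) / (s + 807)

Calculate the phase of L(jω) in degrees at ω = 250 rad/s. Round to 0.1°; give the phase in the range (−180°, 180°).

Substitute s = j250:
Numerator: 5(j250) + 1250 = 1250 + j1250
Denominator: (j250) + 807 = 807 + j250
|N| = √(1250² + 1250²) ≈ 1767.8, ∠N ≈ 45.00°
|D| = √(807² + 250²) ≈ 844.84, ∠D ≈ 17.21°
∠L = 45.00° − 17.21° = 27.79°

27.8°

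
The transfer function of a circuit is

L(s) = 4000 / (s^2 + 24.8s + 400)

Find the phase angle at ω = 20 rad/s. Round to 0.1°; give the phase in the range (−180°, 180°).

At s = jω = j20:
quadratic: (j20)² + 24.8·j20 + 400 = 0 + j496 → |·| ≈ 496, ∠ ≈ 90.00°
∠L = 0.00° − 90.00° = -90.00°

-90.0°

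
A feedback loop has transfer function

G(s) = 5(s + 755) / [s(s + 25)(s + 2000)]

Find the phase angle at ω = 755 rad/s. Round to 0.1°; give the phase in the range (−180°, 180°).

-153.8°

At s = jω = j755:
zero (s+755): 755 + j755 → |·| = √(755²+755²) = √1140050 ≈ 1067.7, ∠ = arctan(755/755) ≈ 45.00°
pole (s+25): 25 + j755 → |·| = √(25²+755²) = √570650 ≈ 755.41, ∠ = arctan(755/25) ≈ 88.10°
pole (s+2000): 2000 + j755 → |·| = √(2000²+755²) = √4570025 ≈ 2137.8, ∠ = arctan(755/2000) ≈ 20.68°
pole at origin: |s| = 755, ∠ = 90.00° (in denominator)
∠G = 45.00° − 198.78° = -153.78°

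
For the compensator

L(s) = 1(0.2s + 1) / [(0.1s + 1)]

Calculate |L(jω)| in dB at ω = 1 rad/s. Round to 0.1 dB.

0.1 dB

At ω = 1 rad/s:
zero (1 + j1·0.2) = 1 + j0.2 → |·| ≈ 1.0198, ∠ ≈ 11.31°
pole (1 + j1·0.1) = 1 + j0.1 → |·| ≈ 1.005, ∠ ≈ 5.71°
|L| = 1 · 1.0198 / (1.005) ≈ 1.0147
Gain = 20 log₁₀(1.0147) ≈ 0.13 dB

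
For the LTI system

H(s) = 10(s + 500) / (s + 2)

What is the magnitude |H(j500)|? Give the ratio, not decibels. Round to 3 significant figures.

At s = jω = j500:
zero (s+500): 500 + j500 → |·| = √(500²+500²) = √500000 ≈ 707.11, ∠ = arctan(500/500) ≈ 45.00°
pole (s+2): 2 + j500 → |·| = √(2²+500²) = √250004 ≈ 500, ∠ = arctan(500/2) ≈ 89.77°
|H| = 10 · 707.11 / 500 ≈ 14.142

14.1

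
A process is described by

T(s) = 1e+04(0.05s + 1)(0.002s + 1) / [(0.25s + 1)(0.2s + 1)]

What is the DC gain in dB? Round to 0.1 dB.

T(0) = 1e+04 · 1 / 1 = 10000
20 log₁₀(10000) ≈ 80.00 dB

80.0 dB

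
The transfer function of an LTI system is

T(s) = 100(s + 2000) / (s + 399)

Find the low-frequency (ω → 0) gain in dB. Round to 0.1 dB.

54.0 dB

T(0) = 100·2000 / (399) ≈ 501.25
20 log₁₀(501.25) ≈ 54.00 dB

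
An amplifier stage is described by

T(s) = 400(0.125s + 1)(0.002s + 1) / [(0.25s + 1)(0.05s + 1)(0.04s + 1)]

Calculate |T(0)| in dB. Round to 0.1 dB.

52.0 dB

T(0) = 400 · 1 / 1 = 400
20 log₁₀(400) ≈ 52.04 dB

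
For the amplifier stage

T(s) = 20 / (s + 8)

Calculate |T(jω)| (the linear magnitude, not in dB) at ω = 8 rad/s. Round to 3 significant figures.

Substitute s = j8:
Numerator: 20 = 20 + j0
Denominator: (j8) + 8 = 8 + j8
|N| = √(20² + 0²) ≈ 20, ∠N ≈ 0.00°
|D| = √(8² + 8²) ≈ 11.314, ∠D ≈ 45.00°
|T| = 20 / 11.314 ≈ 1.7677

1.77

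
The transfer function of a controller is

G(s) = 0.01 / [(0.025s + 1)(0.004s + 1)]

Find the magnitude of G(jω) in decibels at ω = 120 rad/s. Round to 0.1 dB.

At ω = 120 rad/s:
pole (1 + j120·0.025) = 1 + j3 → |·| ≈ 3.1623, ∠ ≈ 71.57°
pole (1 + j120·0.004) = 1 + j0.48 → |·| ≈ 1.1092, ∠ ≈ 25.64°
|G| = 0.01 · 1 / (3.1623 · 1.1092) ≈ 0.0028509
Gain = 20 log₁₀(0.0028509) ≈ -50.90 dB

-50.9 dB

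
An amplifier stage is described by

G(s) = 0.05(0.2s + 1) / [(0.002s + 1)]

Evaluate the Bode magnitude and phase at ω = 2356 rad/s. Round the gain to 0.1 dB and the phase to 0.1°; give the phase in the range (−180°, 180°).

At ω = 2356 rad/s:
zero (1 + j2356·0.2) = 1 + j471.2 → |·| ≈ 471.2, ∠ ≈ 89.88°
pole (1 + j2356·0.002) = 1 + j4.712 → |·| ≈ 4.8169, ∠ ≈ 78.02°
|G| = 0.05 · 471.2 / (4.8169) ≈ 4.8911
Gain = 20 log₁₀(4.8911) ≈ 13.79 dB
∠G = (89.88°) − (78.02°) = 11.86°

13.8 dB, 11.9°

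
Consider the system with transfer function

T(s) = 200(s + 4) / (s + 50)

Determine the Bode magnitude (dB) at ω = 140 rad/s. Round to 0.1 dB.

At s = jω = j140:
zero (s+4): 4 + j140 → |·| = √(4²+140²) = √19616 ≈ 140.06, ∠ = arctan(140/4) ≈ 88.36°
pole (s+50): 50 + j140 → |·| = √(50²+140²) = √22100 ≈ 148.66, ∠ = arctan(140/50) ≈ 70.35°
|T| = 200 · 140.06 / 148.66 ≈ 188.43
Gain = 20 log₁₀(188.43) ≈ 45.50 dB

45.5 dB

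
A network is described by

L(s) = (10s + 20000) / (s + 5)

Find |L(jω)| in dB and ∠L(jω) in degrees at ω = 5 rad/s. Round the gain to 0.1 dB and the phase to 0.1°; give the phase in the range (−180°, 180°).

Substitute s = j5:
Numerator: 10(j5) + 20000 = 20000 + j50
Denominator: (j5) + 5 = 5 + j5
|N| = √(20000² + 50²) ≈ 20000, ∠N ≈ 0.14°
|D| = √(5² + 5²) ≈ 7.0711, ∠D ≈ 45.00°
|L| = 20000 / 7.0711 ≈ 2828.4
Gain = 20 log₁₀(2828.4) ≈ 69.03 dB
∠L = 0.14° − 45.00° = -44.86°

69.0 dB, -44.9°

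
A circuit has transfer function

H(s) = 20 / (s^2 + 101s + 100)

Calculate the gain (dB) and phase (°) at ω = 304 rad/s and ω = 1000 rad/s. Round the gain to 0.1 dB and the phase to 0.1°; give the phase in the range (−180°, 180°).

ω = 304: -73.7 dB, -161.6°; ω = 1000: -94.0 dB, -174.2°

Substitute s = j304:
Numerator: 20 = 20 + j0
Denominator: (j304)^2 + 101(j304) + 100 = -92316 + j30704
|N| = √(20² + 0²) ≈ 20, ∠N ≈ 0.00°
|D| = √(92316² + 30704²) ≈ 97288, ∠D ≈ 161.60°
|H| = 20 / 97288 ≈ 0.00020558
Gain = 20 log₁₀(0.00020558) ≈ -73.74 dB
∠H = 0.00° − 161.60° = -161.60°

Substitute s = j1000:
Numerator: 20 = 20 + j0
Denominator: (j1000)^2 + 101(j1000) + 100 = -999900 + j101000
|N| = √(20² + 0²) ≈ 20, ∠N ≈ 0.00°
|D| = √(999900² + 101000²) ≈ 1.005e+06, ∠D ≈ 174.23°
|H| = 20 / 1.005e+06 ≈ 1.99e-05
Gain = 20 log₁₀(1.99e-05) ≈ -94.02 dB
∠H = 0.00° − 174.23° = -174.23°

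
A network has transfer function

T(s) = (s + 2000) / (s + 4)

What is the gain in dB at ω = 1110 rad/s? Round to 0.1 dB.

At s = jω = j1110:
zero (s+2000): 2000 + j1110 → |·| = √(2000²+1110²) = √5232100 ≈ 2287.4, ∠ = arctan(1110/2000) ≈ 29.03°
pole (s+4): 4 + j1110 → |·| = √(4²+1110²) = √1232116 ≈ 1110, ∠ = arctan(1110/4) ≈ 89.79°
|T| = 1 · 2287.4 / 1110 ≈ 2.0607
Gain = 20 log₁₀(2.0607) ≈ 6.28 dB

6.3 dB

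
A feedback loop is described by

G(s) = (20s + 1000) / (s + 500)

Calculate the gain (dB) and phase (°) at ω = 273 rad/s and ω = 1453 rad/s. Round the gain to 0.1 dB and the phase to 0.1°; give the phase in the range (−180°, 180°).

Substitute s = j273:
Numerator: 20(j273) + 1000 = 1000 + j5460
Denominator: (j273) + 500 = 500 + j273
|N| = √(1000² + 5460²) ≈ 5550.8, ∠N ≈ 79.62°
|D| = √(500² + 273²) ≈ 569.67, ∠D ≈ 28.63°
|G| = 5550.8 / 569.67 ≈ 9.7439
Gain = 20 log₁₀(9.7439) ≈ 19.77 dB
∠G = 79.62° − 28.63° = 50.99°

Substitute s = j1453:
Numerator: 20(j1453) + 1000 = 1000 + j29060
Denominator: (j1453) + 500 = 500 + j1453
|N| = √(1000² + 29060²) ≈ 29077, ∠N ≈ 88.03°
|D| = √(500² + 1453²) ≈ 1536.6, ∠D ≈ 71.01°
|G| = 29077 / 1536.6 ≈ 18.923
Gain = 20 log₁₀(18.923) ≈ 25.54 dB
∠G = 88.03° − 71.01° = 17.02°

ω = 273: 19.8 dB, 51.0°; ω = 1453: 25.5 dB, 17.0°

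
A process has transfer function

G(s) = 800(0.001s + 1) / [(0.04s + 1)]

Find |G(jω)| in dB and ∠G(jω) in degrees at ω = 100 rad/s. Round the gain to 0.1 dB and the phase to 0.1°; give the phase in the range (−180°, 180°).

45.8 dB, -70.3°

At ω = 100 rad/s:
zero (1 + j100·0.001) = 1 + j0.1 → |·| ≈ 1.005, ∠ ≈ 5.71°
pole (1 + j100·0.04) = 1 + j4 → |·| ≈ 4.1231, ∠ ≈ 75.96°
|G| = 800 · 1.005 / (4.1231) ≈ 195
Gain = 20 log₁₀(195) ≈ 45.80 dB
∠G = (5.71°) − (75.96°) = -70.25°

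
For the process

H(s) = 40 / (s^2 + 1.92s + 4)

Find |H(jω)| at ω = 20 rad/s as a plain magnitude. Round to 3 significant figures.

0.101

At s = jω = j20:
quadratic: (j20)² + 1.92·j20 + 4 = -396 + j38.4 → |·| ≈ 397.86, ∠ ≈ 174.46°
|H| = 40 / 397.86 ≈ 0.10054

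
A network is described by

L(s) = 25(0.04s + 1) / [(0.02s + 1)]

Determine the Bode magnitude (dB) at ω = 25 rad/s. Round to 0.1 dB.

At ω = 25 rad/s:
zero (1 + j25·0.04) = 1 + j1 → |·| ≈ 1.4142, ∠ ≈ 45.00°
pole (1 + j25·0.02) = 1 + j0.5 → |·| ≈ 1.118, ∠ ≈ 26.57°
|L| = 25 · 1.4142 / (1.118) ≈ 31.623
Gain = 20 log₁₀(31.623) ≈ 30.00 dB

30.0 dB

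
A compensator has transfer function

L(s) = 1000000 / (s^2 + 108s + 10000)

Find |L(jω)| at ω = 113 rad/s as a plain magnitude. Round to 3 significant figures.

At s = jω = j113:
quadratic: (j113)² + 108·j113 + 10000 = -2769 + j12204 → |·| ≈ 12514, ∠ ≈ 102.78°
|L| = 1000000 / 12514 ≈ 79.911

79.9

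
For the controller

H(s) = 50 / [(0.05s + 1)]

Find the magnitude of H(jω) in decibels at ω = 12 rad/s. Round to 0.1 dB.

32.6 dB

At ω = 12 rad/s:
pole (1 + j12·0.05) = 1 + j0.6 → |·| ≈ 1.1662, ∠ ≈ 30.96°
|H| = 50 · 1 / (1.1662) ≈ 42.874
Gain = 20 log₁₀(42.874) ≈ 32.64 dB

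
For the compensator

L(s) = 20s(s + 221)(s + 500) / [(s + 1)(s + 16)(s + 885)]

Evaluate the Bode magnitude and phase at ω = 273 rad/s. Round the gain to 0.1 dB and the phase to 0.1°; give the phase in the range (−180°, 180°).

24.0 dB, -23.9°

At s = jω = j273:
zero (s+221): 221 + j273 → |·| = √(221²+273²) = √123370 ≈ 351.24, ∠ = arctan(273/221) ≈ 51.01°
zero (s+500): 500 + j273 → |·| = √(500²+273²) = √324529 ≈ 569.67, ∠ = arctan(273/500) ≈ 28.63°
zero at origin: s = j273 → |·| = 273, ∠ = 90.00°
pole (s+1): 1 + j273 → |·| = √(1²+273²) = √74530 ≈ 273, ∠ = arctan(273/1) ≈ 89.79°
pole (s+16): 16 + j273 → |·| = √(16²+273²) = √74785 ≈ 273.47, ∠ = arctan(273/16) ≈ 86.65°
pole (s+885): 885 + j273 → |·| = √(885²+273²) = √857754 ≈ 926.15, ∠ = arctan(273/885) ≈ 17.14°
|L| = 20 · 5.4625e+07 / 6.9144e+07 ≈ 15.8
Gain = 20 log₁₀(15.8) ≈ 23.97 dB
∠L = 169.64° − 193.58° = -23.94°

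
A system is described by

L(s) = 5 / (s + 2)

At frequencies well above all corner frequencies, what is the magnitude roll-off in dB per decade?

-20 dB/decade

Each pole contributes −20 dB/decade at high frequency; each zero contributes +20 dB/decade.
Net: 0 zero(s) − 1 pole(s) → -20 dB/decade.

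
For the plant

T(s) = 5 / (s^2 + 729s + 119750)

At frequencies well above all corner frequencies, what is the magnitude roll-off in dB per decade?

-40 dB/decade

Each pole contributes −20 dB/decade at high frequency; each zero contributes +20 dB/decade.
Net: 0 zero(s) − 2 pole(s) → -40 dB/decade.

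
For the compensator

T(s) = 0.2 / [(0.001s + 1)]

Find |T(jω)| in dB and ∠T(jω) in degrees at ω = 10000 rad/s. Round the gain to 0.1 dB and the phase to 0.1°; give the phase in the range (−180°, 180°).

-34.0 dB, -84.3°

At ω = 10000 rad/s:
pole (1 + j10000·0.001) = 1 + j10 → |·| ≈ 10.05, ∠ ≈ 84.29°
|T| = 0.2 · 1 / (10.05) ≈ 0.0199
Gain = 20 log₁₀(0.0199) ≈ -34.02 dB
∠T = (0°) − (84.29°) = -84.29°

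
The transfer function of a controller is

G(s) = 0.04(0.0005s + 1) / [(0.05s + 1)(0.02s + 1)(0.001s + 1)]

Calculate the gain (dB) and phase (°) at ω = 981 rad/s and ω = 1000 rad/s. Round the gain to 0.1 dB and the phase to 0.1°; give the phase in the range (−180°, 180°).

ω = 981: -89.6 dB, 165.8°; ω = 1000: -90.0 dB, 165.6°

At ω = 981 rad/s:
zero (1 + j981·0.0005) = 1 + j0.4905 → |·| ≈ 1.1138, ∠ ≈ 26.13°
pole (1 + j981·0.05) = 1 + j49.05 → |·| ≈ 49.06, ∠ ≈ 88.83°
pole (1 + j981·0.02) = 1 + j19.62 → |·| ≈ 19.645, ∠ ≈ 87.08°
pole (1 + j981·0.001) = 1 + j0.981 → |·| ≈ 1.4008, ∠ ≈ 44.45°
|G| = 0.04 · 1.1138 / (49.06 · 19.645 · 1.4008) ≈ 3.3e-05
Gain = 20 log₁₀(3.3e-05) ≈ -89.63 dB
∠G = (26.13°) − (88.83° + 87.08° + 44.45°) = -194.23° ≡ 165.77° (principal value)

At ω = 1000 rad/s:
zero (1 + j1000·0.0005) = 1 + j0.5 → |·| ≈ 1.118, ∠ ≈ 26.57°
pole (1 + j1000·0.05) = 1 + j50 → |·| ≈ 50.01, ∠ ≈ 88.85°
pole (1 + j1000·0.02) = 1 + j20 → |·| ≈ 20.025, ∠ ≈ 87.14°
pole (1 + j1000·0.001) = 1 + j1 → |·| ≈ 1.4142, ∠ ≈ 45.00°
|G| = 0.04 · 1.118 / (50.01 · 20.025 · 1.4142) ≈ 3.1576e-05
Gain = 20 log₁₀(3.1576e-05) ≈ -90.01 dB
∠G = (26.57°) − (88.85° + 87.14° + 45.00°) = -194.42° ≡ 165.58° (principal value)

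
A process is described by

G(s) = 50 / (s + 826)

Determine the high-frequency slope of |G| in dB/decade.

-20 dB/decade

Each pole contributes −20 dB/decade at high frequency; each zero contributes +20 dB/decade.
Net: 0 zero(s) − 1 pole(s) → -20 dB/decade.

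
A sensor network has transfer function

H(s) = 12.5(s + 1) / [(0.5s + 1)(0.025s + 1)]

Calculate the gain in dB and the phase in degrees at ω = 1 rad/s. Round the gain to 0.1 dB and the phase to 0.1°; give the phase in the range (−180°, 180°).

24.0 dB, 17.0°

At ω = 1 rad/s:
zero (1 + j1·1) = 1 + j1 → |·| ≈ 1.4142, ∠ ≈ 45.00°
pole (1 + j1·0.5) = 1 + j0.5 → |·| ≈ 1.118, ∠ ≈ 26.57°
pole (1 + j1·0.025) = 1 + j0.025 → |·| ≈ 1.0003, ∠ ≈ 1.43°
|H| = 12.5 · 1.4142 / (1.118 · 1.0003) ≈ 15.807
Gain = 20 log₁₀(15.807) ≈ 23.98 dB
∠H = (45.00°) − (26.57° + 1.43°) = 17.00°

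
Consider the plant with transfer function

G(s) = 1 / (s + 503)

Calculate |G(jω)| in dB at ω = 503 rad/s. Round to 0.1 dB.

At s = jω = j503:
pole (s+503): 503 + j503 → |·| = √(503²+503²) = √506018 ≈ 711.35, ∠ = arctan(503/503) ≈ 45.00°
|G| = 1 / 711.35 ≈ 0.0014058
Gain = 20 log₁₀(0.0014058) ≈ -57.04 dB

-57.0 dB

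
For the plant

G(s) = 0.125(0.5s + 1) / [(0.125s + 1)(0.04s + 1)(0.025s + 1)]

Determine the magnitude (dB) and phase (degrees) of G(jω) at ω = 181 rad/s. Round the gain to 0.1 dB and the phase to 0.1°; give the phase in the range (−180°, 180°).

-36.6 dB, -157.8°

At ω = 181 rad/s:
zero (1 + j181·0.5) = 1 + j90.5 → |·| ≈ 90.506, ∠ ≈ 89.37°
pole (1 + j181·0.125) = 1 + j22.625 → |·| ≈ 22.647, ∠ ≈ 87.47°
pole (1 + j181·0.04) = 1 + j7.24 → |·| ≈ 7.3087, ∠ ≈ 82.14°
pole (1 + j181·0.025) = 1 + j4.525 → |·| ≈ 4.6342, ∠ ≈ 77.54°
|G| = 0.125 · 90.506 / (22.647 · 7.3087 · 4.6342) ≈ 0.014749
Gain = 20 log₁₀(0.014749) ≈ -36.62 dB
∠G = (89.37°) − (87.47° + 82.14° + 77.54°) = -157.78°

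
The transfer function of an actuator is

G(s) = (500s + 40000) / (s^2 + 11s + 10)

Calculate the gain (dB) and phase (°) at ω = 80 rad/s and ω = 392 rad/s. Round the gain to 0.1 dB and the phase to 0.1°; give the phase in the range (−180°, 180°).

Substitute s = j80:
Numerator: 500(j80) + 40000 = 40000 + j40000
Denominator: (j80)^2 + 11(j80) + 10 = -6390 + j880
|N| = √(40000² + 40000²) ≈ 56569, ∠N ≈ 45.00°
|D| = √(6390² + 880²) ≈ 6450.3, ∠D ≈ 172.16°
|G| = 56569 / 6450.3 ≈ 8.77
Gain = 20 log₁₀(8.77) ≈ 18.86 dB
∠G = 45.00° − 172.16° = -127.16°

Substitute s = j392:
Numerator: 500(j392) + 40000 = 40000 + j196000
Denominator: (j392)^2 + 11(j392) + 10 = -153654 + j4312
|N| = √(40000² + 196000²) ≈ 2.0004e+05, ∠N ≈ 78.47°
|D| = √(153654² + 4312²) ≈ 1.5371e+05, ∠D ≈ 178.39°
|G| = 2.0004e+05 / 1.5371e+05 ≈ 1.3014
Gain = 20 log₁₀(1.3014) ≈ 2.29 dB
∠G = 78.47° − 178.39° = -99.92°

ω = 80: 18.9 dB, -127.2°; ω = 392: 2.3 dB, -99.9°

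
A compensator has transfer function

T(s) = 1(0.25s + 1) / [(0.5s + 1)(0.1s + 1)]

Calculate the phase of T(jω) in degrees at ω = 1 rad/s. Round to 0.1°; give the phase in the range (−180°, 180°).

-18.2°

At ω = 1 rad/s:
zero (1 + j1·0.25) = 1 + j0.25 → |·| ≈ 1.0308, ∠ ≈ 14.04°
pole (1 + j1·0.5) = 1 + j0.5 → |·| ≈ 1.118, ∠ ≈ 26.57°
pole (1 + j1·0.1) = 1 + j0.1 → |·| ≈ 1.005, ∠ ≈ 5.71°
∠T = (14.04°) − (26.57° + 5.71°) = -18.24°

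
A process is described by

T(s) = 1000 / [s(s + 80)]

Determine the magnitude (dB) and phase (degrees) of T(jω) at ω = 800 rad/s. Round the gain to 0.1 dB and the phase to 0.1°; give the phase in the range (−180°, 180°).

-56.2 dB, -174.3°

At s = jω = j800:
pole (s+80): 80 + j800 → |·| = √(80²+800²) = √646400 ≈ 803.99, ∠ = arctan(800/80) ≈ 84.29°
pole at origin: |s| = 800, ∠ = 90.00° (in denominator)
|T| = 1000 / 6.4319e+05 ≈ 0.0015548
Gain = 20 log₁₀(0.0015548) ≈ -56.17 dB
∠T = 0.00° − 174.29° = -174.29°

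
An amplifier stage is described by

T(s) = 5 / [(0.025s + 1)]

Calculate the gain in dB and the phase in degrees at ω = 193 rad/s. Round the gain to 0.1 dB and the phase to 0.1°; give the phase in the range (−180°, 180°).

0.1 dB, -78.3°

At ω = 193 rad/s:
pole (1 + j193·0.025) = 1 + j4.825 → |·| ≈ 4.9275, ∠ ≈ 78.29°
|T| = 5 · 1 / (4.9275) ≈ 1.0147
Gain = 20 log₁₀(1.0147) ≈ 0.13 dB
∠T = (0°) − (78.29°) = -78.29°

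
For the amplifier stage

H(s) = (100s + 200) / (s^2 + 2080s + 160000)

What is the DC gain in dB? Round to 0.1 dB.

H(0) = 200 / 160000 = 0.00125
20 log₁₀(0.00125) ≈ -58.06 dB

-58.1 dB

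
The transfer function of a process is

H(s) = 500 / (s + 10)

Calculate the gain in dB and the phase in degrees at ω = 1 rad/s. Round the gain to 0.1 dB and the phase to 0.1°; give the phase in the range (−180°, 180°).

33.9 dB, -5.7°

At s = jω = j1:
pole (s+10): 10 + j1 → |·| = √(10²+1²) = √101 ≈ 10.05, ∠ = arctan(1/10) ≈ 5.71°
|H| = 500 / 10.05 ≈ 49.751
Gain = 20 log₁₀(49.751) ≈ 33.94 dB
∠H = 0.00° − 5.71° = -5.71°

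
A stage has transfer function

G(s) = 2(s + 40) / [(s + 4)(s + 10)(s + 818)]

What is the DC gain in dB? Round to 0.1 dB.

-52.2 dB

G(0) = 2·40 / (4·10·818) ≈ 0.002445
20 log₁₀(0.002445) ≈ -52.23 dB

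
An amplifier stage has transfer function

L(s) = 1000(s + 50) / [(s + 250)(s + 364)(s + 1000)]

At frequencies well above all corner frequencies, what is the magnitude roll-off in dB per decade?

-40 dB/decade

Each pole contributes −20 dB/decade at high frequency; each zero contributes +20 dB/decade.
Net: 1 zero(s) − 3 pole(s) → -40 dB/decade.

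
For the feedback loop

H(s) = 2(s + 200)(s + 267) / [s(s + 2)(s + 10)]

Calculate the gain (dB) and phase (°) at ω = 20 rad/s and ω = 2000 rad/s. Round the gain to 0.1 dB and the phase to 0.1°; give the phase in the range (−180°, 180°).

At s = jω = j20:
zero (s+200): 200 + j20 → |·| = √(200²+20²) = √40400 ≈ 201, ∠ = arctan(20/200) ≈ 5.71°
zero (s+267): 267 + j20 → |·| = √(267²+20²) = √71689 ≈ 267.75, ∠ = arctan(20/267) ≈ 4.28°
pole (s+2): 2 + j20 → |·| = √(2²+20²) = √404 ≈ 20.1, ∠ = arctan(20/2) ≈ 84.29°
pole (s+10): 10 + j20 → |·| = √(10²+20²) = √500 ≈ 22.361, ∠ = arctan(20/10) ≈ 63.43°
pole at origin: |s| = 20, ∠ = 90.00° (in denominator)
|H| = 2 · 53818 / 8989.1 ≈ 11.974
Gain = 20 log₁₀(11.974) ≈ 21.56 dB
∠H = 9.99° − 237.72° = -227.73° ≡ 132.27° (principal value)

At s = jω = j2000:
zero (s+200): 200 + j2000 → |·| = √(200²+2000²) = √4040000 ≈ 2010, ∠ = arctan(2000/200) ≈ 84.29°
zero (s+267): 267 + j2000 → |·| = √(267²+2000²) = √4071289 ≈ 2017.7, ∠ = arctan(2000/267) ≈ 82.40°
pole (s+2): 2 + j2000 → |·| = √(2²+2000²) = √4000004 ≈ 2000, ∠ = arctan(2000/2) ≈ 89.94°
pole (s+10): 10 + j2000 → |·| = √(10²+2000²) = √4000100 ≈ 2000, ∠ = arctan(2000/10) ≈ 89.71°
pole at origin: |s| = 2000, ∠ = 90.00° (in denominator)
|H| = 2 · 4.0556e+06 / 8e+09 ≈ 0.0010139
Gain = 20 log₁₀(0.0010139) ≈ -59.88 dB
∠H = 166.69° − 269.65° = -102.96°

ω = 20: 21.6 dB, 132.3°; ω = 2000: -59.9 dB, -103.0°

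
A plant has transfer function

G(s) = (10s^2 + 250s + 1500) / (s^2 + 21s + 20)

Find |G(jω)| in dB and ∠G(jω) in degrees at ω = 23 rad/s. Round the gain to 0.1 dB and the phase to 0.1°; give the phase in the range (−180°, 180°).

19.8 dB, -13.1°

Substitute s = j23:
Numerator: 10(j23)^2 + 250(j23) + 1500 = -3790 + j5750
Denominator: (j23)^2 + 21(j23) + 20 = -509 + j483
|N| = √(3790² + 5750²) ≈ 6886.7, ∠N ≈ 123.39°
|D| = √(509² + 483²) ≈ 701.69, ∠D ≈ 136.50°
|G| = 6886.7 / 701.69 ≈ 9.8144
Gain = 20 log₁₀(9.8144) ≈ 19.84 dB
∠G = 123.39° − 136.50° = -13.11°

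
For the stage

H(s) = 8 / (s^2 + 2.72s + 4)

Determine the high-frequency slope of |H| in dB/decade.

-40 dB/decade

Each pole contributes −20 dB/decade at high frequency; each zero contributes +20 dB/decade.
Net: 0 zero(s) − 2 pole(s) → -40 dB/decade.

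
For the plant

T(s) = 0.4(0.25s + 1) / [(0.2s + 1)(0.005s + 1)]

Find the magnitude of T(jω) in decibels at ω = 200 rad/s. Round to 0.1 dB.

At ω = 200 rad/s:
zero (1 + j200·0.25) = 1 + j50 → |·| ≈ 50.01, ∠ ≈ 88.85°
pole (1 + j200·0.2) = 1 + j40 → |·| ≈ 40.012, ∠ ≈ 88.57°
pole (1 + j200·0.005) = 1 + j1 → |·| ≈ 1.4142, ∠ ≈ 45.00°
|T| = 0.4 · 50.01 / (40.012 · 1.4142) ≈ 0.35352
Gain = 20 log₁₀(0.35352) ≈ -9.03 dB

-9.0 dB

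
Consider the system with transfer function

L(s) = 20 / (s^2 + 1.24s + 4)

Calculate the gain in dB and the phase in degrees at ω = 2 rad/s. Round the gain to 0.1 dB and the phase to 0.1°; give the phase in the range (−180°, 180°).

At s = jω = j2:
quadratic: (j2)² + 1.24·j2 + 4 = 0 + j2.48 → |·| ≈ 2.48, ∠ ≈ 90.00°
|L| = 20 / 2.48 ≈ 8.0645
Gain = 20 log₁₀(8.0645) ≈ 18.13 dB
∠L = 0.00° − 90.00° = -90.00°

18.1 dB, -90.0°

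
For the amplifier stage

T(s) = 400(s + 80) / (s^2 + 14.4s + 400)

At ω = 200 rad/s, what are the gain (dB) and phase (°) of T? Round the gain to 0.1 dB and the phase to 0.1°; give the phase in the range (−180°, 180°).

6.7 dB, -107.6°

At s = jω = j200:
zero (s+80): 80 + j200 → |·| = √(80²+200²) = √46400 ≈ 215.41, ∠ = arctan(200/80) ≈ 68.20°
quadratic: (j200)² + 14.4·j200 + 400 = -39600 + j2880 → |·| ≈ 39705, ∠ ≈ 175.84°
|T| = 400 · 215.41 / 39705 ≈ 2.1701
Gain = 20 log₁₀(2.1701) ≈ 6.73 dB
∠T = 68.20° − 175.84° = -107.64°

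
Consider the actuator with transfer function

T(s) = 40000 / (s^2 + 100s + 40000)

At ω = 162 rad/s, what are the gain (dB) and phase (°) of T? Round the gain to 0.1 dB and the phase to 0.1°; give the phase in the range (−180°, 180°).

5.5 dB, -49.7°

At s = jω = j162:
quadratic: (j162)² + 100·j162 + 40000 = 13756 + j16200 → |·| ≈ 21252, ∠ ≈ 49.66°
|T| = 40000 / 21252 ≈ 1.8822
Gain = 20 log₁₀(1.8822) ≈ 5.49 dB
∠T = 0.00° − 49.66° = -49.66°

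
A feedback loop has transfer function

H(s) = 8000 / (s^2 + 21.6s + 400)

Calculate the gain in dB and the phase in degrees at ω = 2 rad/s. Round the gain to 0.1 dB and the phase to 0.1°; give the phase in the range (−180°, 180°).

26.1 dB, -6.2°

At s = jω = j2:
quadratic: (j2)² + 21.6·j2 + 400 = 396 + j43.2 → |·| ≈ 398.35, ∠ ≈ 6.23°
|H| = 8000 / 398.35 ≈ 20.083
Gain = 20 log₁₀(20.083) ≈ 26.06 dB
∠H = 0.00° − 6.23° = -6.23°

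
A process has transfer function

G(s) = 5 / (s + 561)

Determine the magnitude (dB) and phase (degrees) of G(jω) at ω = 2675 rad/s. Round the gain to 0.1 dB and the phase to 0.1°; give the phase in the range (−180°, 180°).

-54.8 dB, -78.2°

Substitute s = j2675:
Numerator: 5 = 5 + j0
Denominator: (j2675) + 561 = 561 + j2675
|N| = √(5² + 0²) ≈ 5, ∠N ≈ 0.00°
|D| = √(561² + 2675²) ≈ 2733.2, ∠D ≈ 78.16°
|G| = 5 / 2733.2 ≈ 0.0018294
Gain = 20 log₁₀(0.0018294) ≈ -54.75 dB
∠G = 0.00° − 78.16° = -78.16°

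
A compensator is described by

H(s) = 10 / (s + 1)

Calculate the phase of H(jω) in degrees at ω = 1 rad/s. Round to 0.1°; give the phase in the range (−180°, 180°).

-45.0°

At s = jω = j1:
pole (s+1): 1 + j1 → |·| = √(1²+1²) = √2 ≈ 1.4142, ∠ = arctan(1/1) ≈ 45.00°
∠H = 0.00° − 45.00° = -45.00°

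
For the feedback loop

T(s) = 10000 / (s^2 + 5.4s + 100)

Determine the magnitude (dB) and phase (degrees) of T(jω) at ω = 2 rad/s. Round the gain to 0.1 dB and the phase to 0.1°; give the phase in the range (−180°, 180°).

40.3 dB, -6.4°

At s = jω = j2:
quadratic: (j2)² + 5.4·j2 + 100 = 96 + j10.8 → |·| ≈ 96.606, ∠ ≈ 6.42°
|T| = 10000 / 96.606 ≈ 103.51
Gain = 20 log₁₀(103.51) ≈ 40.30 dB
∠T = 0.00° − 6.42° = -6.42°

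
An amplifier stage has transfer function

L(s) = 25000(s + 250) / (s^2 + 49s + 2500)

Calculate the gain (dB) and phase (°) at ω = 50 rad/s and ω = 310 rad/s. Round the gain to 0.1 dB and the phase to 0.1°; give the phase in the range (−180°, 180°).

At s = jω = j50:
zero (s+250): 250 + j50 → |·| = √(250²+50²) = √65000 ≈ 254.95, ∠ = arctan(50/250) ≈ 11.31°
quadratic: (j50)² + 49·j50 + 2500 = 0 + j2450 → |·| ≈ 2450, ∠ ≈ 90.00°
|L| = 25000 · 254.95 / 2450 ≈ 2601.5
Gain = 20 log₁₀(2601.5) ≈ 68.30 dB
∠L = 11.31° − 90.00° = -78.69°

At s = jω = j310:
zero (s+250): 250 + j310 → |·| = √(250²+310²) = √158600 ≈ 398.25, ∠ = arctan(310/250) ≈ 51.12°
quadratic: (j310)² + 49·j310 + 2500 = -93600 + j15190 → |·| ≈ 94825, ∠ ≈ 170.78°
|L| = 25000 · 398.25 / 94825 ≈ 105
Gain = 20 log₁₀(105) ≈ 40.42 dB
∠L = 51.12° − 170.78° = -119.66°

ω = 50: 68.3 dB, -78.7°; ω = 310: 40.4 dB, -119.7°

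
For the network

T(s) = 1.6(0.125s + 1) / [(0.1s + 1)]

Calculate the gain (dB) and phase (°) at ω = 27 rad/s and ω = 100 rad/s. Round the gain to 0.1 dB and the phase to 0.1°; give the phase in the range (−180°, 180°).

ω = 27: 5.8 dB, 3.8°; ω = 100: 6.0 dB, 1.1°

At ω = 27 rad/s:
zero (1 + j27·0.125) = 1 + j3.375 → |·| ≈ 3.52, ∠ ≈ 73.50°
pole (1 + j27·0.1) = 1 + j2.7 → |·| ≈ 2.8792, ∠ ≈ 69.68°
|T| = 1.6 · 3.52 / (2.8792) ≈ 1.9561
Gain = 20 log₁₀(1.9561) ≈ 5.83 dB
∠T = (73.50°) − (69.68°) = 3.82°

At ω = 100 rad/s:
zero (1 + j100·0.125) = 1 + j12.5 → |·| ≈ 12.54, ∠ ≈ 85.43°
pole (1 + j100·0.1) = 1 + j10 → |·| ≈ 10.05, ∠ ≈ 84.29°
|T| = 1.6 · 12.54 / (10.05) ≈ 1.9964
Gain = 20 log₁₀(1.9964) ≈ 6.00 dB
∠T = (85.43°) − (84.29°) = 1.14°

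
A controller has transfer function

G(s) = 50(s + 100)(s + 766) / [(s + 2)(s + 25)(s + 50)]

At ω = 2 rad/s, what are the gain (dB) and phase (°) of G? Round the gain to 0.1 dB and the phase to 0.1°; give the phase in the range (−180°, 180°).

60.7 dB, -50.6°

At s = jω = j2:
zero (s+100): 100 + j2 → |·| = √(100²+2²) = √10004 ≈ 100.02, ∠ = arctan(2/100) ≈ 1.15°
zero (s+766): 766 + j2 → |·| = √(766²+2²) = √586760 ≈ 766, ∠ = arctan(2/766) ≈ 0.15°
pole (s+2): 2 + j2 → |·| = √(2²+2²) = √8 ≈ 2.8284, ∠ = arctan(2/2) ≈ 45.00°
pole (s+25): 25 + j2 → |·| = √(25²+2²) = √629 ≈ 25.08, ∠ = arctan(2/25) ≈ 4.57°
pole (s+50): 50 + j2 → |·| = √(50²+2²) = √2504 ≈ 50.04, ∠ = arctan(2/50) ≈ 2.29°
|G| = 50 · 76615 / 3549.7 ≈ 1079.2
Gain = 20 log₁₀(1079.2) ≈ 60.66 dB
∠G = 1.30° − 51.86° = -50.56°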